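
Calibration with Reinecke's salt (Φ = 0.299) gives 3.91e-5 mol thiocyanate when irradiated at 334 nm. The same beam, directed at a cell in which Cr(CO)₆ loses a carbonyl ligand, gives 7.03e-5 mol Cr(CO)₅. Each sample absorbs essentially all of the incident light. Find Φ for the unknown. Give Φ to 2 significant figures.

Photons absorbed by the actinometer: 3.91e-5 / 0.299 = 1.308e-4 mol.
Φ(unknown) = 7.03e-5 / 1.308e-4 = 0.54.

Φ = 0.54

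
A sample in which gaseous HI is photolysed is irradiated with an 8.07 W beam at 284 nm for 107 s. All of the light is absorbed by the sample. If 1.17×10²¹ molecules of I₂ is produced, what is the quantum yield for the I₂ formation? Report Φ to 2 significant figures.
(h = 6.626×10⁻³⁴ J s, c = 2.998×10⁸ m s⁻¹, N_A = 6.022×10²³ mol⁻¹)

Product: 1.17×10²¹ / 6.022×10²³ = 0.001943 mol.
Photon energy at 284 nm: hc/λ = (6.626×10⁻³⁴)(2.998×10⁸)/(284×10⁻⁹) = 6.995×10⁻¹⁹ J.
Energy delivered: (8.07 W)(107 s) = 863.5 J.
Photons incident: 863.5 / 6.995×10⁻¹⁹ = 1.234×10²¹, i.e. 1.234×10²¹/6.022×10²³ = 0.002049 mol.
Φ = 0.001943 mol / 0.002049 mol photons = 0.95.

Φ = 0.95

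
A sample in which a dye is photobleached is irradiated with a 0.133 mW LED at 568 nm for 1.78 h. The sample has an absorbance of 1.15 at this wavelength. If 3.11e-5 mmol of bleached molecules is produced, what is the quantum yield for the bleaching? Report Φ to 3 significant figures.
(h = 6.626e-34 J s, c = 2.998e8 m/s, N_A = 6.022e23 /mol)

Product: 3.11e-5 mmol = 3.11e-8 mol.
Photon energy at 568 nm: hc/λ = (6.626e-34)(2.998e8)/(568e-9) = 3.497e-19 J.
Energy delivered: (0.133 mW)(6408 s) = 0.8523 J.
Photons incident: 0.8523 / 3.497e-19 = 2.437e18, i.e. 2.437e18/6.022e23 = 4.047e-6 mol.
Fraction absorbed: 1 − 10^(−1.15) = 0.9292.
Photons absorbed: 0.9292 × 4.047e-6 = 3.760e-6 mol.
Φ = 3.11e-8 mol / 3.760e-6 mol photons = 0.00827.

Φ = 0.00827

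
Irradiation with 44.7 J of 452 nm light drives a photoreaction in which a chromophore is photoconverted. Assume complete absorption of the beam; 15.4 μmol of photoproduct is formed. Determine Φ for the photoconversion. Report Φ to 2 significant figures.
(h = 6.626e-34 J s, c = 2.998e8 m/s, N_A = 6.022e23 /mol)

Product: 15.4 μmol = 1.54e-5 mol.
Photon energy at 452 nm: hc/λ = (6.626e-34)(2.998e8)/(452e-9) = 4.395e-19 J.
Photons incident: 44.7 / 4.395e-19 = 1.017e20, i.e. 1.017e20/6.022e23 = 1.689e-4 mol.
Φ = 1.54e-5 mol / 1.689e-4 mol photons = 0.091.

Φ = 0.091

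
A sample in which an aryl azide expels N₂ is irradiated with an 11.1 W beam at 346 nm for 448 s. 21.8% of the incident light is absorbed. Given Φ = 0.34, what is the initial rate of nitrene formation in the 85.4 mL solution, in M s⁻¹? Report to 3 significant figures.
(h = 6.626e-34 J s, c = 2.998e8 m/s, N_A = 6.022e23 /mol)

2.79e-5 M s⁻¹

Photon energy at 346 nm: hc/λ = (6.626e-34)(2.998e8)/(346e-9) = 5.741e-19 J.
Energy delivered: (11.1 W)(448 s) = 4973 J.
Photons incident: 4973 / 5.741e-19 = 8.662e21, i.e. 8.662e21/6.022e23 = 0.01438 mol.
Photons absorbed: 0.218 × 0.01438 = 0.003135 mol.
Product formed: 0.34 × 0.003135 = 0.001066 mol.
Rate: 0.001066 mol / (448 s × 0.0854 L) = 2.79e-5 M s⁻¹.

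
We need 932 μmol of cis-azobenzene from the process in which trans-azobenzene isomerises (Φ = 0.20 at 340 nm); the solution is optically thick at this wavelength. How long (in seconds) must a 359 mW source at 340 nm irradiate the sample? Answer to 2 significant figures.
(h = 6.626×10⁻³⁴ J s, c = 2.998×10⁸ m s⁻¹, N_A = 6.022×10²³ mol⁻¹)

t ≈ 4600 s

Product: 932 μmol = 9.32×10⁻⁴ mol.
Photons that must be absorbed: 9.32×10⁻⁴ / 0.20 = 0.004660 mol.
Photon energy: hc/λ = 5.843×10⁻¹⁹ J; per mole, 3.519×10⁵ J mol⁻¹.
Energy required: 0.004660 × 3.519×10⁵ = 1640 J.
Time: 1640 J / 0.359 W = 4600 s.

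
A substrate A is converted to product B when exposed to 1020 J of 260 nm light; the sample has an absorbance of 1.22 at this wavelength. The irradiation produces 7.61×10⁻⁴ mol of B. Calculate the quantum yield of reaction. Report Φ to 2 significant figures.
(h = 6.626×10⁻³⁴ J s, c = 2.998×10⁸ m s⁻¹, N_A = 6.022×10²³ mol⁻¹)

Photon energy at 260 nm: hc/λ = (6.626×10⁻³⁴)(2.998×10⁸)/(260×10⁻⁹) = 7.640×10⁻¹⁹ J.
Photons incident: 1020 / 7.640×10⁻¹⁹ = 1.335×10²¹, i.e. 1.335×10²¹/6.022×10²³ = 0.002217 mol.
Fraction absorbed: 1 − 10^(−1.22) = 0.9397.
Photons absorbed: 0.9397 × 0.002217 = 0.002083 mol.
Φ = 7.61×10⁻⁴ mol / 0.002083 mol photons = 0.37.

Φ = 0.37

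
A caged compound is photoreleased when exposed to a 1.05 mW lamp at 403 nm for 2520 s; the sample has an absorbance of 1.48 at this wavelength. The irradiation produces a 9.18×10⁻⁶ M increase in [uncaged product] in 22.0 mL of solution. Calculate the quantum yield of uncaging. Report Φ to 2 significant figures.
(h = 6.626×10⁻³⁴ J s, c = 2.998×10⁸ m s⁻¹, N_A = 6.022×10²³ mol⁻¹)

Product: (9.18×10⁻⁶ M)(0.022 L) = 2.020×10⁻⁷ mol.
Photon energy at 403 nm: hc/λ = (6.626×10⁻³⁴)(2.998×10⁸)/(403×10⁻⁹) = 4.929×10⁻¹⁹ J.
Energy delivered: (1.05 mW)(2520 s) = 2.646 J.
Photons incident: 2.646 / 4.929×10⁻¹⁹ = 5.368×10¹⁸, i.e. 5.368×10¹⁸/6.022×10²³ = 8.914×10⁻⁶ mol.
Fraction absorbed: 1 − 10^(−1.48) = 0.9669.
Photons absorbed: 0.9669 × 8.914×10⁻⁶ = 8.619×10⁻⁶ mol.
Φ = 2.020×10⁻⁷ mol / 8.619×10⁻⁶ mol photons = 0.023.

Φ = 0.023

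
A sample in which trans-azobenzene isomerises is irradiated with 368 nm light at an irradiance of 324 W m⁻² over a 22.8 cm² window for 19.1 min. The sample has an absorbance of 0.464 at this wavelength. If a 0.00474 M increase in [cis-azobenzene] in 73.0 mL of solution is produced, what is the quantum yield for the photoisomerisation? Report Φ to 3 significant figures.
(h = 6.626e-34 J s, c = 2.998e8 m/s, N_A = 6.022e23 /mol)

Φ = 0.202

Product: (0.00474 M)(0.073 L) = 3.460e-4 mol.
Photon energy at 368 nm: hc/λ = (6.626e-34)(2.998e8)/(368e-9) = 5.398e-19 J.
Energy delivered: (324 W m⁻²)(22.8e-4 m²)(1146 s) = 846.6 J.
Photons incident: 846.6 / 5.398e-19 = 1.568e21, i.e. 1.568e21/6.022e23 = 0.002604 mol.
Fraction absorbed: 1 − 10^(−0.464) = 0.6564.
Photons absorbed: 0.6564 × 0.002604 = 0.001709 mol.
Φ = 3.460e-4 mol / 0.001709 mol photons = 0.202.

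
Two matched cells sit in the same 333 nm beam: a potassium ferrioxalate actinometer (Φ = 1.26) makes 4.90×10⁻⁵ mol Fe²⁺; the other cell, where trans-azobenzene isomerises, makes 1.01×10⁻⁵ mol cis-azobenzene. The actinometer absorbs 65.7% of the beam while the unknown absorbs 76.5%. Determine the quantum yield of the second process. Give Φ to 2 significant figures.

Photons absorbed by the actinometer: 4.90×10⁻⁵ / 1.26 = 3.889×10⁻⁵ mol.
Incident flux: 3.889×10⁻⁵ / 0.657 = 5.919×10⁻⁵ einstein.
Absorbed by unknown: 0.765 × 5.919×10⁻⁵ = 4.528×10⁻⁵ mol.
Φ(unknown) = 1.01×10⁻⁵ / 4.528×10⁻⁵ = 0.22.

Φ = 0.22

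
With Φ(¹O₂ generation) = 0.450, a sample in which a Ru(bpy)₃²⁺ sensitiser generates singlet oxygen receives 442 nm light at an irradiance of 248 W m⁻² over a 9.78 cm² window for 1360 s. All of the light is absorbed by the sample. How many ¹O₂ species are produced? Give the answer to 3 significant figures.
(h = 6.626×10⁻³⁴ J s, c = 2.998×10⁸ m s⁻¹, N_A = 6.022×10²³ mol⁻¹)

3.30×10²⁰ species

Photon energy at 442 nm: hc/λ = (6.626×10⁻³⁴)(2.998×10⁸)/(442×10⁻⁹) = 4.494×10⁻¹⁹ J.
Energy delivered: (248 W m⁻²)(9.78×10⁻⁴ m²)(1360 s) = 329.9 J.
Photons incident: 329.9 / 4.494×10⁻¹⁹ = 7.341×10²⁰, i.e. 7.341×10²⁰/6.022×10²³ = 0.001219 mol.
Product: Φ × n_abs = 0.450 × 0.001219 = 5.486×10⁻⁴ mol.
As a count: 5.486×10⁻⁴ × 6.022×10²³ = 3.30×10²⁰.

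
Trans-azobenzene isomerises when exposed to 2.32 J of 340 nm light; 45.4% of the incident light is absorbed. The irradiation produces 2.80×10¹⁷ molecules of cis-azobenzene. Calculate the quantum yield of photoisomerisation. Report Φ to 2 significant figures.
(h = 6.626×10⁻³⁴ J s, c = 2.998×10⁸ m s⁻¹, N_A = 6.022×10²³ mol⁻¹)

Φ = 0.16

Product: 2.80×10¹⁷ / 6.022×10²³ = 4.650×10⁻⁷ mol.
Photon energy at 340 nm: hc/λ = (6.626×10⁻³⁴)(2.998×10⁸)/(340×10⁻⁹) = 5.843×10⁻¹⁹ J.
Photons incident: 2.32 / 5.843×10⁻¹⁹ = 3.971×10¹⁸, i.e. 3.971×10¹⁸/6.022×10²³ = 6.594×10⁻⁶ mol.
Photons absorbed: 0.454 × 6.594×10⁻⁶ = 2.994×10⁻⁶ mol.
Φ = 4.650×10⁻⁷ mol / 2.994×10⁻⁶ mol photons = 0.16.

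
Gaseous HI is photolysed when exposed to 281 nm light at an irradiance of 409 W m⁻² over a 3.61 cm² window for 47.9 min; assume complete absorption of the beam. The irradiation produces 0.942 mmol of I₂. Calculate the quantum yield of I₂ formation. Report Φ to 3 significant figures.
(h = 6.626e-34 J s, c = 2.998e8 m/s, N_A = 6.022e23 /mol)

Product: 0.942 mmol = 9.42e-4 mol.
Photon energy at 281 nm: hc/λ = (6.626e-34)(2.998e8)/(281e-9) = 7.069e-19 J.
Energy delivered: (409 W m⁻²)(3.61e-4 m²)(2874 s) = 424.3 J.
Photons incident: 424.3 / 7.069e-19 = 6.002e20, i.e. 6.002e20/6.022e23 = 9.967e-4 mol.
Φ = 9.42e-4 mol / 9.967e-4 mol photons = 0.945.

Φ = 0.945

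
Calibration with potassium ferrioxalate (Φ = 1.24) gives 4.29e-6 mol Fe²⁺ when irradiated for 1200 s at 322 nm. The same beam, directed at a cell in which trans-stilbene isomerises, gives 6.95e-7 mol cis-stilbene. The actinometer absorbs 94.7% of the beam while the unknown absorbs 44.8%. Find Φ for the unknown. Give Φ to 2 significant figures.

Photons absorbed by the actinometer: 4.29e-6 / 1.24 = 3.460e-6 mol.
Incident flux: 3.460e-6 / 0.947 = 3.654e-6 einstein.
Absorbed by unknown: 0.448 × 3.654e-6 = 1.637e-6 mol.
Φ(unknown) = 6.95e-7 / 1.637e-6 = 0.42.

Φ = 0.42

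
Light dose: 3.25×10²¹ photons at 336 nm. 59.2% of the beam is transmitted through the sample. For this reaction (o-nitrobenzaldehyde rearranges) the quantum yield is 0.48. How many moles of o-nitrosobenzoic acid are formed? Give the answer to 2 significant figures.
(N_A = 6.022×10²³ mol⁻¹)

Moles of photons: 3.25×10²¹ / 6.022×10²³ = 0.005397 mol.
Fraction absorbed: 1 − 59.2/100 = 0.4080.
Photons absorbed: 0.4080 × 0.005397 = 0.002202 mol.
Product: Φ × n_abs = 0.48 × 0.002202 = 0.001057 mol.

0.0011 mol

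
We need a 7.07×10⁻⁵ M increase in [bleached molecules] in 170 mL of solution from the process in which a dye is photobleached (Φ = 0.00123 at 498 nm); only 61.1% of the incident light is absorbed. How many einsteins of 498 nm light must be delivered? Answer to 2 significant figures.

Product: (7.07×10⁻⁵ M)(0.17 L) = 1.202×10⁻⁵ mol.
Photons that must be absorbed: 1.202×10⁻⁵ / 0.00123 = 0.009772 mol.
Incident photons needed: 0.009772 / 0.611 = 0.01599 mol.

0.016 einstein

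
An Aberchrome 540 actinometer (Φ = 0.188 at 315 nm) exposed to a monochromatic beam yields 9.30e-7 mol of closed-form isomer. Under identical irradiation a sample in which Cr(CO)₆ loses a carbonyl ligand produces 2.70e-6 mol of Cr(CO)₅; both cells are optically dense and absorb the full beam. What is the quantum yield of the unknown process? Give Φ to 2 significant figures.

Φ = 0.55

Photons absorbed by the actinometer: 9.30e-7 / 0.188 = 4.947e-6 mol.
Φ(unknown) = 2.70e-6 / 4.947e-6 = 0.55.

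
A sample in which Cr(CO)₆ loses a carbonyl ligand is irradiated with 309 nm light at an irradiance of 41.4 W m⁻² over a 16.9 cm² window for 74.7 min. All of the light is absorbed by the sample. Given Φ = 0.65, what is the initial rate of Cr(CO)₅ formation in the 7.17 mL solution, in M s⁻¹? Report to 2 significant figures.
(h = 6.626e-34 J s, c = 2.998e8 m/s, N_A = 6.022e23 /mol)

Photon energy at 309 nm: hc/λ = (6.626e-34)(2.998e8)/(309e-9) = 6.429e-19 J.
Energy delivered: (41.4 W m⁻²)(16.9e-4 m²)(4482 s) = 313.6 J.
Photons incident: 313.6 / 6.429e-19 = 4.878e20, i.e. 4.878e20/6.022e23 = 8.100e-4 mol.
Product formed: 0.65 × 8.100e-4 = 5.265e-4 mol.
Rate: 5.265e-4 mol / (4482 s × 0.00717 L) = 1.6e-5 M s⁻¹.

1.6e-5 M s⁻¹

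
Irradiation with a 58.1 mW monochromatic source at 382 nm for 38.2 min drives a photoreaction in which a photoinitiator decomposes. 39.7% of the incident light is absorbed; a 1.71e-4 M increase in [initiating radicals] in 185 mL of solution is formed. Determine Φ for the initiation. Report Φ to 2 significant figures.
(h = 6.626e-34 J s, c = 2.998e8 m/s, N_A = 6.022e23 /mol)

Φ = 0.19

Product: (1.71e-4 M)(0.185 L) = 3.164e-5 mol.
Photon energy at 382 nm: hc/λ = (6.626e-34)(2.998e8)/(382e-9) = 5.200e-19 J.
Energy delivered: (58.1 mW)(2292 s) = 133.2 J.
Photons incident: 133.2 / 5.200e-19 = 2.562e20, i.e. 2.562e20/6.022e23 = 4.254e-4 mol.
Photons absorbed: 0.397 × 4.254e-4 = 1.689e-4 mol.
Φ = 3.164e-5 mol / 1.689e-4 mol photons = 0.19.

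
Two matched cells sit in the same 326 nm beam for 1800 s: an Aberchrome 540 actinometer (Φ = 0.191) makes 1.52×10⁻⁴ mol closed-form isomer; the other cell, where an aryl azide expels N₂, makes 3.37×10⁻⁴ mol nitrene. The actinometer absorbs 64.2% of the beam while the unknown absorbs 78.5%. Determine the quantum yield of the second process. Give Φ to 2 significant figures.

Photons absorbed by the actinometer: 1.52×10⁻⁴ / 0.191 = 7.958×10⁻⁴ mol.
Incident flux: 7.958×10⁻⁴ / 0.642 = 0.001240 einstein.
Absorbed by unknown: 0.785 × 0.001240 = 9.734×10⁻⁴ mol.
Φ(unknown) = 3.37×10⁻⁴ / 9.734×10⁻⁴ = 0.35.

Φ = 0.35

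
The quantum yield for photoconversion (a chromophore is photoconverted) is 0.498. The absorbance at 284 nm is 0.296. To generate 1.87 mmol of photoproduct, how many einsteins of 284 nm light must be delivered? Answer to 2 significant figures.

0.0076 einstein

Product: 1.87 mmol = 0.00187 mol.
Photons that must be absorbed: 0.00187 / 0.498 = 0.003755 mol.
Fraction absorbed: 1 − 10^(−0.296) = 0.4942.
Incident photons needed: 0.003755 / 0.4942 = 0.007598 mol.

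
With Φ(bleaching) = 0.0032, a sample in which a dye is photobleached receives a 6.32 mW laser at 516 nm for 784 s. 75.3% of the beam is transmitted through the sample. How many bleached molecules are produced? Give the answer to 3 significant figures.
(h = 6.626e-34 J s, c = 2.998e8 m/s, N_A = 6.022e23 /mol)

1.02e16 bleached molecules

Photon energy at 516 nm: hc/λ = (6.626e-34)(2.998e8)/(516e-9) = 3.850e-19 J.
Energy delivered: (6.32 mW)(784 s) = 4.955 J.
Photons incident: 4.955 / 3.850e-19 = 1.287e19, i.e. 1.287e19/6.022e23 = 2.137e-5 mol.
Fraction absorbed: 1 − 75.3/100 = 0.2470.
Photons absorbed: 0.2470 × 2.137e-5 = 5.278e-6 mol.
Product: Φ × n_abs = 0.0032 × 5.278e-6 = 1.689e-8 mol.
As a count: 1.689e-8 × 6.022e23 = 1.02e16.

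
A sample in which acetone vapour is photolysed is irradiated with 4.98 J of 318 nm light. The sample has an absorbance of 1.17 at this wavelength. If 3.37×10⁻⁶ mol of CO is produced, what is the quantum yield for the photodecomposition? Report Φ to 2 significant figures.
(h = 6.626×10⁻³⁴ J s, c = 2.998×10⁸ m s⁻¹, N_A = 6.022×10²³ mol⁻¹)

Φ = 0.27

Photon energy at 318 nm: hc/λ = (6.626×10⁻³⁴)(2.998×10⁸)/(318×10⁻⁹) = 6.247×10⁻¹⁹ J.
Photons incident: 4.98 / 6.247×10⁻¹⁹ = 7.972×10¹⁸, i.e. 7.972×10¹⁸/6.022×10²³ = 1.324×10⁻⁵ mol.
Fraction absorbed: 1 − 10^(−1.17) = 0.9324.
Photons absorbed: 0.9324 × 1.324×10⁻⁵ = 1.234×10⁻⁵ mol.
Φ = 3.37×10⁻⁶ mol / 1.234×10⁻⁵ mol photons = 0.27.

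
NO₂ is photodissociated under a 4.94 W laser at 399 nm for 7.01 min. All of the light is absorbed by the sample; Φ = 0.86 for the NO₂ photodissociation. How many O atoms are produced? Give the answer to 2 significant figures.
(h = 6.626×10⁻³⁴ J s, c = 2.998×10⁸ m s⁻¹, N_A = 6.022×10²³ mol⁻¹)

3.6×10²¹ atoms

Photon energy at 399 nm: hc/λ = (6.626×10⁻³⁴)(2.998×10⁸)/(399×10⁻⁹) = 4.979×10⁻¹⁹ J.
Energy delivered: (4.94 W)(420.6 s) = 2078 J.
Photons incident: 2078 / 4.979×10⁻¹⁹ = 4.174×10²¹, i.e. 4.174×10²¹/6.022×10²³ = 0.006931 mol.
Product: Φ × n_abs = 0.86 × 0.006931 = 0.005961 mol.
As a count: 0.005961 × 6.022×10²³ = 3.6×10²¹.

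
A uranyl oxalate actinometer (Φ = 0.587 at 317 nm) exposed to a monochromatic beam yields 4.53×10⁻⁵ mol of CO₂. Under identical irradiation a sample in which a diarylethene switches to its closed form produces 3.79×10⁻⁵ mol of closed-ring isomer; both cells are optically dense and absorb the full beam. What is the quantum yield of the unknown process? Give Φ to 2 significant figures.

Photons absorbed by the actinometer: 4.53×10⁻⁵ / 0.587 = 7.717×10⁻⁵ mol.
Φ(unknown) = 3.79×10⁻⁵ / 7.717×10⁻⁵ = 0.49.

Φ = 0.49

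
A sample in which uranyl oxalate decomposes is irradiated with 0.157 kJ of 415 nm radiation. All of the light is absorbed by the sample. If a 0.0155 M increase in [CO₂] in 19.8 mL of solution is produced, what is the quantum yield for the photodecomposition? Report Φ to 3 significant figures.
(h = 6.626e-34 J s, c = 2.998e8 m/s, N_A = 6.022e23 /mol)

Φ = 0.563

Product: (0.0155 M)(0.0198 L) = 3.069e-4 mol.
Photon energy at 415 nm: hc/λ = (6.626e-34)(2.998e8)/(415e-9) = 4.787e-19 J.
Incident energy: 0.157 kJ = 157 J.
Photons incident: 157 / 4.787e-19 = 3.280e20, i.e. 3.280e20/6.022e23 = 5.447e-4 mol.
Φ = 3.069e-4 mol / 5.447e-4 mol photons = 0.563.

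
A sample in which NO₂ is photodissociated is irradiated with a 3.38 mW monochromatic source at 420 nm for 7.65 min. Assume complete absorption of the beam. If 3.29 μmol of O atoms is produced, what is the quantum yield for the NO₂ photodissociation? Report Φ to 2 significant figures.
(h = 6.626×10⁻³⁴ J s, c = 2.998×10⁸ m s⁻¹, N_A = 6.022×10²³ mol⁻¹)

Φ = 0.60

Product: 3.29 μmol = 3.29×10⁻⁶ mol.
Photon energy at 420 nm: hc/λ = (6.626×10⁻³⁴)(2.998×10⁸)/(420×10⁻⁹) = 4.730×10⁻¹⁹ J.
Energy delivered: (3.38 mW)(459 s) = 1.551 J.
Photons incident: 1.551 / 4.730×10⁻¹⁹ = 3.279×10¹⁸, i.e. 3.279×10¹⁸/6.022×10²³ = 5.445×10⁻⁶ mol.
Φ = 3.29×10⁻⁶ mol / 5.445×10⁻⁶ mol photons = 0.60.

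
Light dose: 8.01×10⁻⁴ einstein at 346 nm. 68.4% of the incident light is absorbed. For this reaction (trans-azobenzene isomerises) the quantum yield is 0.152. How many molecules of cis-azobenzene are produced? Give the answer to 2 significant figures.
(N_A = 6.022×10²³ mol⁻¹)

Photons absorbed: 0.684 × 8.01×10⁻⁴ = 5.479×10⁻⁴ mol.
Product: Φ × n_abs = 0.152 × 5.479×10⁻⁴ = 8.328×10⁻⁵ mol.
As a count: 8.328×10⁻⁵ × 6.022×10²³ = 5.0×10¹⁹.

5.0×10¹⁹ molecules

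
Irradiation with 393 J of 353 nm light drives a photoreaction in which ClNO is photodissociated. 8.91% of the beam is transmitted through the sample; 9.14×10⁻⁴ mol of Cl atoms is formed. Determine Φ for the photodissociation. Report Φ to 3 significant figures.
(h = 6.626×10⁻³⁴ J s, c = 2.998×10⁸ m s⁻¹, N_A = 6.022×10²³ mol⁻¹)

Photon energy at 353 nm: hc/λ = (6.626×10⁻³⁴)(2.998×10⁸)/(353×10⁻⁹) = 5.627×10⁻¹⁹ J.
Photons incident: 393 / 5.627×10⁻¹⁹ = 6.984×10²⁰, i.e. 6.984×10²⁰/6.022×10²³ = 0.001160 mol.
Fraction absorbed: 1 − 8.91/100 = 0.9109.
Photons absorbed: 0.9109 × 0.001160 = 0.001057 mol.
Φ = 9.14×10⁻⁴ mol / 0.001057 mol photons = 0.865.

Φ = 0.865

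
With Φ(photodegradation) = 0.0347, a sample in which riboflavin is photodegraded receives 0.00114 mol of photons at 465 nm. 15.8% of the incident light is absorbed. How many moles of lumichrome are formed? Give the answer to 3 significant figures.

6.25e-6 mol

Photons absorbed: 0.158 × 0.00114 = 1.801e-4 mol.
Product: Φ × n_abs = 0.0347 × 1.801e-4 = 6.249e-6 mol.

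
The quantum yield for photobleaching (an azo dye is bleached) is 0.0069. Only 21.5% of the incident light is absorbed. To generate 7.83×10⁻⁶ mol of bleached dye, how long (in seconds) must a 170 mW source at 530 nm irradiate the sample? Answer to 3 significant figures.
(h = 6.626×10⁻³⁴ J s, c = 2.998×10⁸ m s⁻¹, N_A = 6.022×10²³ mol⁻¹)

t ≈ 7010 s

Photons that must be absorbed: 7.83×10⁻⁶ / 0.0069 = 0.001135 mol.
Incident photons needed: 0.001135 / 0.215 = 0.005279 mol.
Photon energy: hc/λ = 3.748×10⁻¹⁹ J; per mole, 2.257×10⁵ J mol⁻¹.
Energy required: 0.005279 × 2.257×10⁵ = 1191 J.
Time: 1191 J / 0.17 W = 7010 s.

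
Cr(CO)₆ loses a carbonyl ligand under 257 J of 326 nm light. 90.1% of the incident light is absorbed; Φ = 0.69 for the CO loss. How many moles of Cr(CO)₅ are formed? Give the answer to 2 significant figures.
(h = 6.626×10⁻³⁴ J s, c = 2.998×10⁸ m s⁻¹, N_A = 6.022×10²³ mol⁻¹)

4.4×10⁻⁴ mol

Photon energy at 326 nm: hc/λ = (6.626×10⁻³⁴)(2.998×10⁸)/(326×10⁻⁹) = 6.093×10⁻¹⁹ J.
Photons incident: 257 / 6.093×10⁻¹⁹ = 4.218×10²⁰, i.e. 4.218×10²⁰/6.022×10²³ = 7.004×10⁻⁴ mol.
Photons absorbed: 0.901 × 7.004×10⁻⁴ = 6.311×10⁻⁴ mol.
Product: Φ × n_abs = 0.69 × 6.311×10⁻⁴ = 4.355×10⁻⁴ mol.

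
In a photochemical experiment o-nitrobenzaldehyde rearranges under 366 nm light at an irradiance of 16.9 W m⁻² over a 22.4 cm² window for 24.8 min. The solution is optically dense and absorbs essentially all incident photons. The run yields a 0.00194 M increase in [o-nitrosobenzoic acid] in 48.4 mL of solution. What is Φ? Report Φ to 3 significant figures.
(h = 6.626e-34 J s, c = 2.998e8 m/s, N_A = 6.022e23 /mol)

Φ = 0.545

Product: (0.00194 M)(0.0484 L) = 9.390e-5 mol.
Photon energy at 366 nm: hc/λ = (6.626e-34)(2.998e8)/(366e-9) = 5.428e-19 J.
Energy delivered: (16.9 W m⁻²)(22.4e-4 m²)(1488 s) = 56.33 J.
Photons incident: 56.33 / 5.428e-19 = 1.038e20, i.e. 1.038e20/6.022e23 = 1.724e-4 mol.
Φ = 9.390e-5 mol / 1.724e-4 mol photons = 0.545.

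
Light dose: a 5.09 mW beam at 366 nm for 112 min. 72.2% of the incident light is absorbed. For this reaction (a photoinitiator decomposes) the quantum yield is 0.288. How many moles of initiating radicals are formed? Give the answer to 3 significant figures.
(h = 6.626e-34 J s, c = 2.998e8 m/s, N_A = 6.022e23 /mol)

2.18e-5 mol

Photon energy at 366 nm: hc/λ = (6.626e-34)(2.998e8)/(366e-9) = 5.428e-19 J.
Energy delivered: (5.09 mW)(6720 s) = 34.20 J.
Photons incident: 34.20 / 5.428e-19 = 6.301e19, i.e. 6.301e19/6.022e23 = 1.046e-4 mol.
Photons absorbed: 0.722 × 1.046e-4 = 7.552e-5 mol.
Product: Φ × n_abs = 0.288 × 7.552e-5 = 2.175e-5 mol.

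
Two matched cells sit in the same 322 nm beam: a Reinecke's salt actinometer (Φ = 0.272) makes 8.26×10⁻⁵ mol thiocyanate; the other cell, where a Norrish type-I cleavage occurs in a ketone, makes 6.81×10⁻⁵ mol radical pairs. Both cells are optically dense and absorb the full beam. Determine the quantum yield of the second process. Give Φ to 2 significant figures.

Φ = 0.22

Photons absorbed by the actinometer: 8.26×10⁻⁵ / 0.272 = 3.037×10⁻⁴ mol.
Φ(unknown) = 6.81×10⁻⁵ / 3.037×10⁻⁴ = 0.22.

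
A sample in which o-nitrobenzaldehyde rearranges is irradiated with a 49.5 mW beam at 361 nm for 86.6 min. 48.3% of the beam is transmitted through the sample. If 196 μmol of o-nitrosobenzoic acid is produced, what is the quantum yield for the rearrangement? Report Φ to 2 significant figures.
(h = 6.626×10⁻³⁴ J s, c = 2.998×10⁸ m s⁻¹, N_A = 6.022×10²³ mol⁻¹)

Φ = 0.49

Product: 196 μmol = 1.96×10⁻⁴ mol.
Photon energy at 361 nm: hc/λ = (6.626×10⁻³⁴)(2.998×10⁸)/(361×10⁻⁹) = 5.503×10⁻¹⁹ J.
Energy delivered: (49.5 mW)(5196 s) = 257.2 J.
Photons incident: 257.2 / 5.503×10⁻¹⁹ = 4.674×10²⁰, i.e. 4.674×10²⁰/6.022×10²³ = 7.762×10⁻⁴ mol.
Fraction absorbed: 1 − 48.3/100 = 0.5170.
Photons absorbed: 0.5170 × 7.762×10⁻⁴ = 4.013×10⁻⁴ mol.
Φ = 1.96×10⁻⁴ mol / 4.013×10⁻⁴ mol photons = 0.49.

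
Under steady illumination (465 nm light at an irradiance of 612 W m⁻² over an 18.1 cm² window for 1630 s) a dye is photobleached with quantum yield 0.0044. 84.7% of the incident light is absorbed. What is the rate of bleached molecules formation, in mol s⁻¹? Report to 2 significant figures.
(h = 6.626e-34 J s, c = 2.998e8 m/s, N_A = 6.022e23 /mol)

1.6e-8 mol s⁻¹

Photon energy at 465 nm: hc/λ = (6.626e-34)(2.998e8)/(465e-9) = 4.272e-19 J.
Energy delivered: (612 W m⁻²)(18.1e-4 m²)(1630 s) = 1806 J.
Photons incident: 1806 / 4.272e-19 = 4.228e21, i.e. 4.228e21/6.022e23 = 0.007021 mol.
Photons absorbed: 0.847 × 0.007021 = 0.005947 mol.
Product formed: 0.0044 × 0.005947 = 2.617e-5 mol.
Rate: 2.617e-5 / 1630 s = 1.6e-8 mol s⁻¹.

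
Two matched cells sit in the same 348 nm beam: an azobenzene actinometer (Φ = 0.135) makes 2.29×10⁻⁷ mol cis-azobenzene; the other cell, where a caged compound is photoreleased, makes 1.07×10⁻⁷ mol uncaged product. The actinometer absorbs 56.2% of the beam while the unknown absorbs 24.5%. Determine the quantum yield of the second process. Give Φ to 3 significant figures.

Φ = 0.145

Photons absorbed by the actinometer: 2.29×10⁻⁷ / 0.135 = 1.696×10⁻⁶ mol.
Incident flux: 1.696×10⁻⁶ / 0.562 = 3.018×10⁻⁶ einstein.
Absorbed by unknown: 0.245 × 3.018×10⁻⁶ = 7.394×10⁻⁷ mol.
Φ(unknown) = 1.07×10⁻⁷ / 7.394×10⁻⁷ = 0.145.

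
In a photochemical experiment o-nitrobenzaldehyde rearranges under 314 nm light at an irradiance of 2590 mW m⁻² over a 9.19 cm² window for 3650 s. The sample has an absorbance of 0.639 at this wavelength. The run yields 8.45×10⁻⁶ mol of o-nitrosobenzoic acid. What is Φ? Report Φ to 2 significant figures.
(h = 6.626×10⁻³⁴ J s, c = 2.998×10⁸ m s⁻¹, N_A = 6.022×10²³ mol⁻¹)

Photon energy at 314 nm: hc/λ = (6.626×10⁻³⁴)(2.998×10⁸)/(314×10⁻⁹) = 6.326×10⁻¹⁹ J.
Energy delivered: (2590 mW m⁻²)(9.19×10⁻⁴ m²)(3650 s) = 8.688 J.
Photons incident: 8.688 / 6.326×10⁻¹⁹ = 1.373×10¹⁹, i.e. 1.373×10¹⁹/6.022×10²³ = 2.280×10⁻⁵ mol.
Fraction absorbed: 1 − 10^(−0.639) = 0.7704.
Photons absorbed: 0.7704 × 2.280×10⁻⁵ = 1.757×10⁻⁵ mol.
Φ = 8.45×10⁻⁶ mol / 1.757×10⁻⁵ mol photons = 0.48.

Φ = 0.48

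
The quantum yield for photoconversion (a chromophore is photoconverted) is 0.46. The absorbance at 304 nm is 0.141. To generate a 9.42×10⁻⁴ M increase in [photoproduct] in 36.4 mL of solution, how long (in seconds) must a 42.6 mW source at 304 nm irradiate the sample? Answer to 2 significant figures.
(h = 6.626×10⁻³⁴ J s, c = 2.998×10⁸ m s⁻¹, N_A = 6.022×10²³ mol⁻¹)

t ≈ 2500 s

Product: (9.42×10⁻⁴ M)(0.0364 L) = 3.429×10⁻⁵ mol.
Photons that must be absorbed: 3.429×10⁻⁵ / 0.46 = 7.454×10⁻⁵ mol.
Fraction absorbed: 1 − 10^(−0.141) = 0.2772.
Incident photons needed: 7.454×10⁻⁵ / 0.2772 = 2.689×10⁻⁴ mol.
Photon energy: hc/λ = 6.534×10⁻¹⁹ J; per mole, 3.935×10⁵ J mol⁻¹.
Energy required: 2.689×10⁻⁴ × 3.935×10⁵ = 105.8 J.
Time: 105.8 J / 0.0426 W = 2500 s.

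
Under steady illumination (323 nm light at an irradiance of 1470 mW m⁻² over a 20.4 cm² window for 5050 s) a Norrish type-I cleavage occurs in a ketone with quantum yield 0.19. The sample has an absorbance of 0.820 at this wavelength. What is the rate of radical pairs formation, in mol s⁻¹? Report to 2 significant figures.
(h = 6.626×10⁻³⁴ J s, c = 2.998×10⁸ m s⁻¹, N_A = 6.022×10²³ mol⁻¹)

Photon energy at 323 nm: hc/λ = (6.626×10⁻³⁴)(2.998×10⁸)/(323×10⁻⁹) = 6.150×10⁻¹⁹ J.
Energy delivered: (1470 mW m⁻²)(20.4×10⁻⁴ m²)(5050 s) = 15.14 J.
Photons incident: 15.14 / 6.150×10⁻¹⁹ = 2.462×10¹⁹, i.e. 2.462×10¹⁹/6.022×10²³ = 4.088×10⁻⁵ mol.
Fraction absorbed: 1 − 10^(−0.820) = 0.8486.
Photons absorbed: 0.8486 × 4.088×10⁻⁵ = 3.469×10⁻⁵ mol.
Product formed: 0.19 × 3.469×10⁻⁵ = 6.591×10⁻⁶ mol.
Rate: 6.591×10⁻⁶ / 5050 s = 1.3×10⁻⁹ mol s⁻¹.

1.3×10⁻⁹ mol s⁻¹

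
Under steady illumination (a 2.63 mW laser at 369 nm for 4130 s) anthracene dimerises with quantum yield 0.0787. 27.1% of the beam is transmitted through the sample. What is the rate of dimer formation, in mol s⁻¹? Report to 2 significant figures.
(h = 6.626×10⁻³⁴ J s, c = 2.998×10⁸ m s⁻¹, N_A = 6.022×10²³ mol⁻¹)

4.7×10⁻¹⁰ mol s⁻¹

Photon energy at 369 nm: hc/λ = (6.626×10⁻³⁴)(2.998×10⁸)/(369×10⁻⁹) = 5.383×10⁻¹⁹ J.
Energy delivered: (2.63 mW)(4130 s) = 10.86 J.
Photons incident: 10.86 / 5.383×10⁻¹⁹ = 2.017×10¹⁹, i.e. 2.017×10¹⁹/6.022×10²³ = 3.349×10⁻⁵ mol.
Fraction absorbed: 1 − 27.1/100 = 0.7290.
Photons absorbed: 0.7290 × 3.349×10⁻⁵ = 2.441×10⁻⁵ mol.
Product formed: 0.0787 × 2.441×10⁻⁵ = 1.921×10⁻⁶ mol.
Rate: 1.921×10⁻⁶ / 4130 s = 4.7×10⁻¹⁰ mol s⁻¹.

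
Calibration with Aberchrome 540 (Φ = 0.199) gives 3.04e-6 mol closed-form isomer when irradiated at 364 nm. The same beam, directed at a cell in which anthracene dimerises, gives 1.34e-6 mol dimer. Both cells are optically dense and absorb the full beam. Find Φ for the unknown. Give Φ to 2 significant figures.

Photons absorbed by the actinometer: 3.04e-6 / 0.199 = 1.528e-5 mol.
Φ(unknown) = 1.34e-6 / 1.528e-5 = 0.088.

Φ = 0.088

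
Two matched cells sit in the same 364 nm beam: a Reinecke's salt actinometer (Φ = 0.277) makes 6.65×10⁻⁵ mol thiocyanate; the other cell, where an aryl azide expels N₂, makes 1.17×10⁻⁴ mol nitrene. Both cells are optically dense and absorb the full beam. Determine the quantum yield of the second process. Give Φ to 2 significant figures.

Photons absorbed by the actinometer: 6.65×10⁻⁵ / 0.277 = 2.401×10⁻⁴ mol.
Φ(unknown) = 1.17×10⁻⁴ / 2.401×10⁻⁴ = 0.49.

Φ = 0.49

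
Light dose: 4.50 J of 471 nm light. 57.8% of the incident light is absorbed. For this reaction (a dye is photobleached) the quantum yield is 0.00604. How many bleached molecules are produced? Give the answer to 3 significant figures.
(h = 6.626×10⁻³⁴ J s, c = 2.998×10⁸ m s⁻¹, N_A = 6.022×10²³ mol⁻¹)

3.72×10¹⁶ bleached molecules

Photon energy at 471 nm: hc/λ = (6.626×10⁻³⁴)(2.998×10⁸)/(471×10⁻⁹) = 4.218×10⁻¹⁹ J.
Photons incident: 4.50 / 4.218×10⁻¹⁹ = 1.067×10¹⁹, i.e. 1.067×10¹⁹/6.022×10²³ = 1.772×10⁻⁵ mol.
Photons absorbed: 0.578 × 1.772×10⁻⁵ = 1.024×10⁻⁵ mol.
Product: Φ × n_abs = 0.00604 × 1.024×10⁻⁵ = 6.185×10⁻⁸ mol.
As a count: 6.185×10⁻⁸ × 6.022×10²³ = 3.72×10¹⁶.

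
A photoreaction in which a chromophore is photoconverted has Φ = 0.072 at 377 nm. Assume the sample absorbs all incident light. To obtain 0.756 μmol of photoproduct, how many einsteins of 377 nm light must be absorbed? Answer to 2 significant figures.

Product: 0.756 μmol = 7.56e-7 mol.
Photons that must be absorbed: 7.56e-7 / 0.072 = 1.050e-5 mol.

1.1e-5 einstein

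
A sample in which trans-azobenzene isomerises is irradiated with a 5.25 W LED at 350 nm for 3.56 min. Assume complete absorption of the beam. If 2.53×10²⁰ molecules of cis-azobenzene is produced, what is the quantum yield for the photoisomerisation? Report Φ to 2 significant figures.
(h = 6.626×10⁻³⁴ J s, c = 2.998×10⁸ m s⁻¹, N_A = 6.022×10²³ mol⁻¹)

Product: 2.53×10²⁰ / 6.022×10²³ = 4.201×10⁻⁴ mol.
Photon energy at 350 nm: hc/λ = (6.626×10⁻³⁴)(2.998×10⁸)/(350×10⁻⁹) = 5.676×10⁻¹⁹ J.
Energy delivered: (5.25 W)(213.6 s) = 1121 J.
Photons incident: 1121 / 5.676×10⁻¹⁹ = 1.975×10²¹, i.e. 1.975×10²¹/6.022×10²³ = 0.003280 mol.
Φ = 4.201×10⁻⁴ mol / 0.003280 mol photons = 0.13.

Φ = 0.13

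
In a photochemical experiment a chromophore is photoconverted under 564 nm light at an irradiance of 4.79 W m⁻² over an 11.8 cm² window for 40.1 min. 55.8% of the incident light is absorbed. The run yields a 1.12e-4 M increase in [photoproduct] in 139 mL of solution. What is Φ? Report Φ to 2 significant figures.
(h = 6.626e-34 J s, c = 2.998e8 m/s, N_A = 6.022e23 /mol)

Product: (1.12e-4 M)(0.139 L) = 1.557e-5 mol.
Photon energy at 564 nm: hc/λ = (6.626e-34)(2.998e8)/(564e-9) = 3.522e-19 J.
Energy delivered: (4.79 W m⁻²)(11.8e-4 m²)(2406 s) = 13.60 J.
Photons incident: 13.60 / 3.522e-19 = 3.861e19, i.e. 3.861e19/6.022e23 = 6.411e-5 mol.
Photons absorbed: 0.558 × 6.411e-5 = 3.577e-5 mol.
Φ = 1.557e-5 mol / 3.577e-5 mol photons = 0.44.

Φ = 0.44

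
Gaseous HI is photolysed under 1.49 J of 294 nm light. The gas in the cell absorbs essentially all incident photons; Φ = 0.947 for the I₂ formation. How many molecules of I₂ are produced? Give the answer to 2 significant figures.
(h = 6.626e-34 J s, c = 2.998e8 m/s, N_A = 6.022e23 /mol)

2.1e18 molecules

Photon energy at 294 nm: hc/λ = (6.626e-34)(2.998e8)/(294e-9) = 6.757e-19 J.
Photons incident: 1.49 / 6.757e-19 = 2.205e18, i.e. 2.205e18/6.022e23 = 3.662e-6 mol.
Product: Φ × n_abs = 0.947 × 3.662e-6 = 3.468e-6 mol.
As a count: 3.468e-6 × 6.022e23 = 2.1e18.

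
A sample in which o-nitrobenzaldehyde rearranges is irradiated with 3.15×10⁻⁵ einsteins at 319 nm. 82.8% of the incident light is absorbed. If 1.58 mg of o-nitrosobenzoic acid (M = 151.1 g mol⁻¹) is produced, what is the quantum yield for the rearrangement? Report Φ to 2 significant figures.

Product: 1.58 mg / 151.1 g mol⁻¹ = 1.046×10⁻⁵ mol.
Photons absorbed: 0.828 × 3.15×10⁻⁵ = 2.608×10⁻⁵ mol.
Φ = 1.046×10⁻⁵ mol / 2.608×10⁻⁵ mol photons = 0.40.

Φ = 0.40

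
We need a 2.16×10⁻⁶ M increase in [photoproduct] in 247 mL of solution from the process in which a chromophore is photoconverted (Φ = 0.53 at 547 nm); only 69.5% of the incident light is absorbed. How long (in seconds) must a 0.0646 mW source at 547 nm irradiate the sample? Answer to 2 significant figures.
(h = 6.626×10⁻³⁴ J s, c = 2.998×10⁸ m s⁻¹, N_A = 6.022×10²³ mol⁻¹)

Product: (2.16×10⁻⁶ M)(0.247 L) = 5.335×10⁻⁷ mol.
Photons that must be absorbed: 5.335×10⁻⁷ / 0.53 = 1.007×10⁻⁶ mol.
Incident photons needed: 1.007×10⁻⁶ / 0.695 = 1.449×10⁻⁶ mol.
Photon energy: hc/λ = 3.632×10⁻¹⁹ J; per mole, 2.187×10⁵ J mol⁻¹.
Energy required: 1.449×10⁻⁶ × 2.187×10⁵ = 0.3169 J.
Time: 0.3169 J / 6.46e-05 W = 4900 s.

t ≈ 4900 s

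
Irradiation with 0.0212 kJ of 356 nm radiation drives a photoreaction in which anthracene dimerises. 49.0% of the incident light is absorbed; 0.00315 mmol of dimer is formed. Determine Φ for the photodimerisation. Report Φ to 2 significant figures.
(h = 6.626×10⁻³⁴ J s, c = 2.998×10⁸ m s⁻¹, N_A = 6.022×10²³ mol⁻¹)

Product: 0.00315 mmol = 3.15×10⁻⁶ mol.
Photon energy at 356 nm: hc/λ = (6.626×10⁻³⁴)(2.998×10⁸)/(356×10⁻⁹) = 5.580×10⁻¹⁹ J.
Incident energy: 0.0212 kJ = 21.2 J.
Photons incident: 21.2 / 5.580×10⁻¹⁹ = 3.799×10¹⁹, i.e. 3.799×10¹⁹/6.022×10²³ = 6.309×10⁻⁵ mol.
Photons absorbed: 0.490 × 6.309×10⁻⁵ = 3.091×10⁻⁵ mol.
Φ = 3.15×10⁻⁶ mol / 3.091×10⁻⁵ mol photons = 0.10.

Φ = 0.10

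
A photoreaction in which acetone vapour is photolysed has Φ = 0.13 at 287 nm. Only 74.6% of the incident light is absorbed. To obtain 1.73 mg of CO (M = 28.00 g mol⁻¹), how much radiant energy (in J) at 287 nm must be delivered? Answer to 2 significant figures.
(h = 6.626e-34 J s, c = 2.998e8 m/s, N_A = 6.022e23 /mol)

Product: 1.73 mg / 28.00 g mol⁻¹ = 6.179e-5 mol.
Photons that must be absorbed: 6.179e-5 / 0.13 = 4.753e-4 mol.
Incident photons needed: 4.753e-4 / 0.746 = 6.371e-4 mol.
Photon energy: hc/λ = 6.922e-19 J; per mole, 4.168e5 J mol⁻¹.
Energy required: 6.371e-4 × 4.168e5 = 270 J.

270 J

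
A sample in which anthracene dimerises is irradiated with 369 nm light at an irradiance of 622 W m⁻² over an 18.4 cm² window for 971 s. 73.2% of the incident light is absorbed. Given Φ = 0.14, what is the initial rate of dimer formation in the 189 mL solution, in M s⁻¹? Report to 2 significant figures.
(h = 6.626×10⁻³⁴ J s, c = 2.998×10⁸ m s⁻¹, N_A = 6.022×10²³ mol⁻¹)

Photon energy at 369 nm: hc/λ = (6.626×10⁻³⁴)(2.998×10⁸)/(369×10⁻⁹) = 5.383×10⁻¹⁹ J.
Energy delivered: (622 W m⁻²)(18.4×10⁻⁴ m²)(971 s) = 1111 J.
Photons incident: 1111 / 5.383×10⁻¹⁹ = 2.064×10²¹, i.e. 2.064×10²¹/6.022×10²³ = 0.003427 mol.
Photons absorbed: 0.732 × 0.003427 = 0.002509 mol.
Product formed: 0.14 × 0.002509 = 3.513×10⁻⁴ mol.
Rate: 3.513×10⁻⁴ mol / (971 s × 0.189 L) = 1.9×10⁻⁶ M s⁻¹.

1.9×10⁻⁶ M s⁻¹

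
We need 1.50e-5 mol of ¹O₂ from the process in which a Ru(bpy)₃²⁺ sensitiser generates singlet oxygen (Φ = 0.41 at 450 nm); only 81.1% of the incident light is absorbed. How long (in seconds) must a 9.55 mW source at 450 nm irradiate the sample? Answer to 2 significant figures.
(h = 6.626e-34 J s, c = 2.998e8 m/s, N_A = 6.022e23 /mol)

Photons that must be absorbed: 1.50e-5 / 0.41 = 3.659e-5 mol.
Incident photons needed: 3.659e-5 / 0.811 = 4.512e-5 mol.
Photon energy: hc/λ = 4.414e-19 J; per mole, 2.658e5 J mol⁻¹.
Energy required: 4.512e-5 × 2.658e5 = 11.99 J.
Time: 11.99 J / 0.00955 W = 1300 s.

t ≈ 1300 s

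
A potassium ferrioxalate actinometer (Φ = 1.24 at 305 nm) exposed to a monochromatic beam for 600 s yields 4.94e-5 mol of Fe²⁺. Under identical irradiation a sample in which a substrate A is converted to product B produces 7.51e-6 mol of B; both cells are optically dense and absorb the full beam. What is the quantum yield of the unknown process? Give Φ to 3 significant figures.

Photons absorbed by the actinometer: 4.94e-5 / 1.24 = 3.984e-5 mol.
Φ(unknown) = 7.51e-6 / 3.984e-5 = 0.189.

Φ = 0.189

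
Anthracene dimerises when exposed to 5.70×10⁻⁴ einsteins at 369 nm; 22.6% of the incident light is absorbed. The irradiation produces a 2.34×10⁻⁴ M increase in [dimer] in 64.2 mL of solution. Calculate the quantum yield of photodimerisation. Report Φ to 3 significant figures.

Φ = 0.117

Product: (2.34×10⁻⁴ M)(0.0642 L) = 1.502×10⁻⁵ mol.
Photons absorbed: 0.226 × 5.70×10⁻⁴ = 1.288×10⁻⁴ mol.
Φ = 1.502×10⁻⁵ mol / 1.288×10⁻⁴ mol photons = 0.117.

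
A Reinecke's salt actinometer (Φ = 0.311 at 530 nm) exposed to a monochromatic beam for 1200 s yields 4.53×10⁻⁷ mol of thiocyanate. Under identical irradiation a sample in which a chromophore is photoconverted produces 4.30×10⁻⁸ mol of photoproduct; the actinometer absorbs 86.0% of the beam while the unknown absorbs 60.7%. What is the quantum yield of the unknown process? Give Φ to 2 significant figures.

Photons absorbed by the actinometer: 4.53×10⁻⁷ / 0.311 = 1.457×10⁻⁶ mol.
Incident flux: 1.457×10⁻⁶ / 0.860 = 1.694×10⁻⁶ einstein.
Absorbed by unknown: 0.607 × 1.694×10⁻⁶ = 1.028×10⁻⁶ mol.
Φ(unknown) = 4.30×10⁻⁸ / 1.028×10⁻⁶ = 0.042.

Φ = 0.042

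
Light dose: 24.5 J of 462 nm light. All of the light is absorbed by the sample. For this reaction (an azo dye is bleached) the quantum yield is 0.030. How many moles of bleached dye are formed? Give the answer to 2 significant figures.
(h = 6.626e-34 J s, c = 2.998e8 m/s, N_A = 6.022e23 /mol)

Photon energy at 462 nm: hc/λ = (6.626e-34)(2.998e8)/(462e-9) = 4.300e-19 J.
Photons incident: 24.5 / 4.300e-19 = 5.698e19, i.e. 5.698e19/6.022e23 = 9.462e-5 mol.
Product: Φ × n_abs = 0.030 × 9.462e-5 = 2.839e-6 mol.

2.8e-6 mol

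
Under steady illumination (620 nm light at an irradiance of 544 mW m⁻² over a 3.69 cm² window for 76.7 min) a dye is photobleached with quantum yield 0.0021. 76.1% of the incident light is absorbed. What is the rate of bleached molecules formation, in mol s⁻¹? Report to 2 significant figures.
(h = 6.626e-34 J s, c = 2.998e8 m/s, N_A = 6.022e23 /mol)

Photon energy at 620 nm: hc/λ = (6.626e-34)(2.998e8)/(620e-9) = 3.204e-19 J.
Energy delivered: (544 mW m⁻²)(3.69e-4 m²)(4602 s) = 0.9238 J.
Photons incident: 0.9238 / 3.204e-19 = 2.883e18, i.e. 2.883e18/6.022e23 = 4.787e-6 mol.
Photons absorbed: 0.761 × 4.787e-6 = 3.643e-6 mol.
Product formed: 0.0021 × 3.643e-6 = 7.650e-9 mol.
Rate: 7.650e-9 / 4602 s = 1.7e-12 mol s⁻¹.

1.7e-12 mol s⁻¹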